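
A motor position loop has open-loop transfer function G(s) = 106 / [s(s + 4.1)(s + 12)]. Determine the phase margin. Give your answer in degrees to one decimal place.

55.7°

Gain crossover: |G(jω)| = 1 at ω ≈ 1.93 rad/sec.
∠G(j1.93) = −90° − arctan(1.93/4.1) − arctan(1.93/12) ≈ -124.27°
PM = 180° + (-124.27°) = 55.73°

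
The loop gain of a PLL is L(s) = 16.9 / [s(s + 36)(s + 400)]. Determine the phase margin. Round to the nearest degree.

90°

Gain crossover: |L(jω)| = 1 at ω ≈ 0.00117 rad s⁻¹.
∠L(j0.00117) = −90° − arctan(0.00117/36) − arctan(0.00117/400) ≈ -90.00°
PM = 180° + (-90.00°) = 90.00°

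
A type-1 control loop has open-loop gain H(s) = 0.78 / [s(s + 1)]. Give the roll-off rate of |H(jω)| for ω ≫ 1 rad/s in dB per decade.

-40 dB/decade

With 0 zeros and 2 poles, the high-frequency asymptotic slope is 20 × (0 − 2) = -40 dB/decade.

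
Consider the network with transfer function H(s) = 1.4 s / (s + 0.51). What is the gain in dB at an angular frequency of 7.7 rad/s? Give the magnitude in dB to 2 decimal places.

|j7.7| = 7.7
|j7.7 + 0.51| = √(7.7² + 0.51²) = 7.717
|H(j7.7)| = 1.4 × 7.7 / 7.717 = 1.3969
20 log₁₀(1.3969) = 2.904 dB

2.90 dB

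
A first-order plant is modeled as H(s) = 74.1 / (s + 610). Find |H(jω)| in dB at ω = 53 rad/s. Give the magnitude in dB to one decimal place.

-18.3 dB

|j53 + 610| = √(53² + 610²) = 612.3
|H(j53)| = 74.1 / 612.3 = 0.12102
20 log₁₀(0.12102) = -18.34 dB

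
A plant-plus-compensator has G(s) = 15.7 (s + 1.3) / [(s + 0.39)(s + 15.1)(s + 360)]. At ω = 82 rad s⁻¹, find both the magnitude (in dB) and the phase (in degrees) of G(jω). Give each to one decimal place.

|G| = -65.8 dB, ∠G = -93.0 deg

|j82 + 1.3| = √(82² + 1.3²) = 82.01
|j82 + 0.39| = √(82² + 0.39²) = 82
|j82 + 15.1| = √(82² + 15.1²) = 83.38
|j82 + 360| = √(82² + 360²) = 369.2
|G(j82)| = 15.7 × 82.01 / (82 × 83.38 × 369.2) = 0.00051004
20 log₁₀(0.00051004) = -65.85 dB
∠(j82 + 1.3) = arctan(82/1.3) = 89.09°
∠(j82 + 0.39) = arctan(82/0.39) = 89.73°
∠(j82 + 15.1) = arctan(82/15.1) = 79.57°
∠(j82 + 360) = arctan(82/360) = 12.83°
∠G(j82) = 89.09° − (89.73° + 79.57° + 12.83°) = -93.03°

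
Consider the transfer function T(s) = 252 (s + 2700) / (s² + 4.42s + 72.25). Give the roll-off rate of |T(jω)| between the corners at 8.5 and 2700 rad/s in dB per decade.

-40 dB/decade

In this band the factors already past their corner are: complex pole pair at ωₙ ≈ 8.5; net slope = -40 dB/decade.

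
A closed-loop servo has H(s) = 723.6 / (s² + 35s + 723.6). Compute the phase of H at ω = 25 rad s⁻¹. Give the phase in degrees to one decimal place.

∠[(j25)² + 35(j25) + 723.6] = ∠[98.6 + j875] = 83.57°
∠H(j25) = −83.57° = -83.57°

-83.6°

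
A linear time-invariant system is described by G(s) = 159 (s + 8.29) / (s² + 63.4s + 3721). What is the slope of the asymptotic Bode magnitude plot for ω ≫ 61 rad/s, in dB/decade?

With 1 zero and 2 poles, the high-frequency asymptotic slope is 20 × (1 − 2) = -20 dB/decade.

-20 dB/decade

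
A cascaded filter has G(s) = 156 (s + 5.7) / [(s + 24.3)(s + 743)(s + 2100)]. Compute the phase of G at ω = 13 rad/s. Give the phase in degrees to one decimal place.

36.8°

∠(j13 + 5.7) = arctan(13/5.7) = 66.32°
∠(j13 + 24.3) = arctan(13/24.3) = 28.15°
∠(j13 + 743) = arctan(13/743) = 1.00°
∠(j13 + 2100) = arctan(13/2100) = 0.35°
∠G(j13) = 66.32° − (28.15° + 1.00° + 0.35°) = 36.82°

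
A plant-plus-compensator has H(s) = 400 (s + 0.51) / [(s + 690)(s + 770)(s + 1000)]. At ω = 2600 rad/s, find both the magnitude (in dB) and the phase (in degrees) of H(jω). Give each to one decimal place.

|j2600 + 0.51| = √(2600² + 0.51²) = 2600
|j2600 + 690| = √(2600² + 690²) = 2690
|j2600 + 770| = √(2600² + 770²) = 2712
|j2600 + 1000| = √(2600² + 1000²) = 2786
|H(j2600)| = 400 × 2600 / (2690 × 2712 × 2786) = 5.1182e-05
20 log₁₀(5.1182e-05) = -85.82 dB
∠(j2600 + 0.51) = arctan(2600/0.51) = 89.99°
∠(j2600 + 690) = arctan(2600/690) = 75.14°
∠(j2600 + 770) = arctan(2600/770) = 73.50°
∠(j2600 + 1000) = arctan(2600/1000) = 68.96°
∠H(j2600) = 89.99° − (75.14° + 73.50° + 68.96°) = -127.61°

|H| = -85.8 dB, ∠H = -127.6°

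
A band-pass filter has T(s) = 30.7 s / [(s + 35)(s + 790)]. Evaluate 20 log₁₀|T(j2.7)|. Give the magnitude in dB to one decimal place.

-50.5 dB

|j2.7| = 2.7
|j2.7 + 35| = √(2.7² + 35²) = 35.1
|j2.7 + 790| = √(2.7² + 790²) = 790
|T(j2.7)| = 30.7 × 2.7 / (35.1 × 790) = 0.0029889
20 log₁₀(0.0029889) = -50.49 dB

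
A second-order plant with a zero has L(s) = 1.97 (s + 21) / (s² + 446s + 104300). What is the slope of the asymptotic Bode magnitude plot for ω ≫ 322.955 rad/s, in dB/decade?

-20 dB/decade

With 1 zero and 2 poles, the high-frequency asymptotic slope is 20 × (1 − 2) = -20 dB/decade.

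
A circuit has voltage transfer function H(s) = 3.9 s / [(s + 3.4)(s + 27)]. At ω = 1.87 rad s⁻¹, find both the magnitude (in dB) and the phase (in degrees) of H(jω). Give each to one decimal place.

|H| = -23.2 dB, ∠H = 57.2°

|j1.87| = 1.87
|j1.87 + 3.4| = √(1.87² + 3.4²) = 3.88
|j1.87 + 27| = √(1.87² + 27²) = 27.06
|H(j1.87)| = 3.9 × 1.87 / (3.88 × 27.06) = 0.069444
20 log₁₀(0.069444) = -23.17 dB
∠(j1.87) = 90.00°
∠(j1.87 + 3.4) = arctan(1.87/3.4) = 28.81°
∠(j1.87 + 27) = arctan(1.87/27) = 3.96°
∠H(j1.87) = 90.00° − (28.81° + 3.96°) = 57.23°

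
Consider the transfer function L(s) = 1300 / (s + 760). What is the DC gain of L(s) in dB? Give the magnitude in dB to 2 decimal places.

4.66 dB

L(0) = 1300 / 760 = 1.7105
20 log₁₀(1.7105) = 4.663 dB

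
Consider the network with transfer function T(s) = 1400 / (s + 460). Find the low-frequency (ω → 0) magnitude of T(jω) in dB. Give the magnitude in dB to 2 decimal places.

T(0) = 1400 / 460 = 3.0435
20 log₁₀(3.0435) = 9.667 dB

9.67 dB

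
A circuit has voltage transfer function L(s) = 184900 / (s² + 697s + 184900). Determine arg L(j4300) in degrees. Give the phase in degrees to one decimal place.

-170.7 deg

∠[(j4300)² + 697(j4300) + 184900] = ∠[-1.8305e+07 + j2.9971e+06] = 170.70°
∠L(j4300) = −170.70° = -170.70°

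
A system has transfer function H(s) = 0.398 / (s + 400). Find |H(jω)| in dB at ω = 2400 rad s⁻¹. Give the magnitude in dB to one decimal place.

|j2400 + 400| = √(2400² + 400²) = 2433
|H(j2400)| = 0.398 / 2433 = 0.00016358
20 log₁₀(0.00016358) = -75.73 dB

-75.7 dB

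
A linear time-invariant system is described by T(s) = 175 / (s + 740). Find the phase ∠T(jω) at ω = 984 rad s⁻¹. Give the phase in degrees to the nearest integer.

∠(j984 + 740) = arctan(984/740) = 53.06°
∠T(j984) = −53.06° = -53.06°

-53°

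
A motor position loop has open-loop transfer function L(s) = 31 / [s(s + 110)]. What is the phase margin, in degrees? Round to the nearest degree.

90 deg

Gain crossover: |L(jω)| = 1 at ω ≈ 0.282 rad/sec.
∠L(j0.282) = −90° − arctan(0.282/110) ≈ -90.15°
PM = 180° + (-90.15°) = 89.85°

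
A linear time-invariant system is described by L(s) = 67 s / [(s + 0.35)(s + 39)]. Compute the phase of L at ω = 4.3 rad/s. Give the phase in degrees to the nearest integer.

-2 deg

∠(j4.3) = 90.00°
∠(j4.3 + 0.35) = arctan(4.3/0.35) = 85.35°
∠(j4.3 + 39) = arctan(4.3/39) = 6.29°
∠L(j4.3) = 90.00° − (85.35° + 6.29°) = -1.64°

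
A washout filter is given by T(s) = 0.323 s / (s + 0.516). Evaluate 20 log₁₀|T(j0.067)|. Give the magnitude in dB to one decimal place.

-27.6 dB

|j0.067| = 0.067
|j0.067 + 0.516| = √(0.067² + 0.516²) = 0.5203
|T(j0.067)| = 0.323 × 0.067 / 0.5203 = 0.041591
20 log₁₀(0.041591) = -27.62 dB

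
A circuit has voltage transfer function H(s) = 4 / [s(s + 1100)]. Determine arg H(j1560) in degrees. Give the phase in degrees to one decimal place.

∠(j1560 + 1100) = arctan(1560/1100) = 54.81°
∠(j1560) = 90.00°
∠H(j1560) = − (54.81° + 90.00°) = -144.81°

-144.8°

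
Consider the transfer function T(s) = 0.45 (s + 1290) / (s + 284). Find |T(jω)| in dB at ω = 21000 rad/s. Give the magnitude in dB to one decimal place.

-6.9 dB

|j21000 + 1290| = √(21000² + 1290²) = 2.104e+04
|j21000 + 284| = √(21000² + 284²) = 2.1e+04
|T(j21000)| = 0.45 × 2.104e+04 / 2.1e+04 = 0.45081
20 log₁₀(0.45081) = -6.92 dB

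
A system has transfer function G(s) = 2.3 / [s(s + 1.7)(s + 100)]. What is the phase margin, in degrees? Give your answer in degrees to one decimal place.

Gain crossover: |G(jω)| = 1 at ω ≈ 0.0135 rad s⁻¹.
∠G(j0.0135) = −90° − arctan(0.0135/1.7) − arctan(0.0135/100) ≈ -90.46°
PM = 180° + (-90.46°) = 89.54°

89.5°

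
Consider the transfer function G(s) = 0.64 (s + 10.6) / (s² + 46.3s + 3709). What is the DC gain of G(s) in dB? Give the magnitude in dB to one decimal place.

G(0) = 0.64 × 10.6 / 3709 = 0.0018291
20 log₁₀(0.0018291) = -54.76 dB

-54.8 dB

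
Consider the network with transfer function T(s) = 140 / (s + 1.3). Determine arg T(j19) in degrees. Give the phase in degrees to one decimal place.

∠(j19 + 1.3) = arctan(19/1.3) = 86.09°
∠T(j19) = −86.09° = -86.09°

-86.1 deg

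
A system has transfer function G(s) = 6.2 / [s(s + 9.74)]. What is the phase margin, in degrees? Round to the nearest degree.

86°

Gain crossover: |G(jω)| = 1 at ω ≈ 0.635 rad/s.
∠G(j0.635) = −90° − arctan(0.635/9.74) ≈ -93.73°
PM = 180° + (-93.73°) = 86.27°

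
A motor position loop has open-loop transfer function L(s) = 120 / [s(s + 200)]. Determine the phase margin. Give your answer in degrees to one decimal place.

89.8°

Gain crossover: |L(jω)| = 1 at ω ≈ 0.6 rad s⁻¹.
∠L(j0.6) = −90° − arctan(0.6/200) ≈ -90.17°
PM = 180° + (-90.17°) = 89.83°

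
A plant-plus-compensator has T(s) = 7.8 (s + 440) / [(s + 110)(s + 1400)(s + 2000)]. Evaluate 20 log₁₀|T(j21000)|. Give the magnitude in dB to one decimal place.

|j21000 + 440| = √(21000² + 440²) = 2.1e+04
|j21000 + 110| = √(21000² + 110²) = 2.1e+04
|j21000 + 1400| = √(21000² + 1400²) = 2.105e+04
|j21000 + 2000| = √(21000² + 2000²) = 2.11e+04
|T(j21000)| = 7.8 × 2.1e+04 / (2.1e+04 × 2.105e+04 × 2.11e+04) = 1.7572e-08
20 log₁₀(1.7572e-08) = -155.10 dB

-155.1 dB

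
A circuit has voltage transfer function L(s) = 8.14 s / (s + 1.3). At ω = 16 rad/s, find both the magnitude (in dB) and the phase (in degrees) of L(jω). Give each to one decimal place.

|L| = 18.2 dB, ∠L = 4.6 deg

|j16| = 16
|j16 + 1.3| = √(16² + 1.3²) = 16.05
|L(j16)| = 8.14 × 16 / 16.05 = 8.1133
20 log₁₀(8.1133) = 18.18 dB
∠(j16) = 90.00°
∠(j16 + 1.3) = arctan(16/1.3) = 85.35°
∠L(j16) = 90.00° − 85.35° = 4.65°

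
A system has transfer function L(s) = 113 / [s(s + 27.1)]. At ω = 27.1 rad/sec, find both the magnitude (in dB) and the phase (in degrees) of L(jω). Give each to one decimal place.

|j27.1 + 27.1| = √(27.1² + 27.1²) = 38.33
|j27.1| = 27.1
|L(j27.1)| = 113 / (38.33 × 27.1) = 0.1088
20 log₁₀(0.1088) = -19.27 dB
∠(j27.1 + 27.1) = arctan(27.1/27.1) = 45.00°
∠(j27.1) = 90.00°
∠L(j27.1) = − (45.00° + 90.00°) = -135.00°

|L| = -19.3 dB, ∠L = -135.0°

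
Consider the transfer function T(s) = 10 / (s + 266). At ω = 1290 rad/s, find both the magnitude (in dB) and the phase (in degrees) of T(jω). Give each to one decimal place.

|T| = -42.4 dB, ∠T = -78.3°

|j1290 + 266| = √(1290² + 266²) = 1317
|T(j1290)| = 10 / 1317 = 0.0075922
20 log₁₀(0.0075922) = -42.39 dB
∠(j1290 + 266) = arctan(1290/266) = 78.35°
∠T(j1290) = −78.35° = -78.35°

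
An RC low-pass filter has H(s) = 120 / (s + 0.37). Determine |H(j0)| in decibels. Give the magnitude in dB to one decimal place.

H(0) = 120 / 0.37 = 324.32
20 log₁₀(324.32) = 50.22 dB

50.2 dB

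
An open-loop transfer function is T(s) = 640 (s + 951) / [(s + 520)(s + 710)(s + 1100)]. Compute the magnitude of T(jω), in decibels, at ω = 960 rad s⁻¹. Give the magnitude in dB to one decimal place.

|j960 + 951| = √(960² + 951²) = 1351
|j960 + 520| = √(960² + 520²) = 1092
|j960 + 710| = √(960² + 710²) = 1194
|j960 + 1100| = √(960² + 1100²) = 1460
|T(j960)| = 640 × 1351 / (1092 × 1194 × 1460) = 0.00045439
20 log₁₀(0.00045439) = -66.85 dB

-66.9 dB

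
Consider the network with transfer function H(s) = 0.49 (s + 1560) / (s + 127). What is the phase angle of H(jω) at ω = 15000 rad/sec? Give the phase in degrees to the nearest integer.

-5°

∠(j15000 + 1560) = arctan(15000/1560) = 84.06°
∠(j15000 + 127) = arctan(15000/127) = 89.51°
∠H(j15000) = 84.06° − 89.51° = -5.45°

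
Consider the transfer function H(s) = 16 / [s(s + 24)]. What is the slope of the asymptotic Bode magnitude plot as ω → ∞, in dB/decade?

-40 dB/decade

With 0 zeros and 2 poles, the high-frequency asymptotic slope is 20 × (0 − 2) = -40 dB/decade.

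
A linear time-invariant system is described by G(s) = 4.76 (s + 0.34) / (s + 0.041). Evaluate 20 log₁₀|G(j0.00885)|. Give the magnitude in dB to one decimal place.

|j0.00885 + 0.34| = √(0.00885² + 0.34²) = 0.3401
|j0.00885 + 0.041| = √(0.00885² + 0.041²) = 0.04194
|G(j0.00885)| = 4.76 × 0.3401 / 0.04194 = 38.598
20 log₁₀(38.598) = 31.73 dB

31.7 dB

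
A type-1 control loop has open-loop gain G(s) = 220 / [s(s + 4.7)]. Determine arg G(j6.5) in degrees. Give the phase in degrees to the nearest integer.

∠(j6.5 + 4.7) = arctan(6.5/4.7) = 54.13°
∠(j6.5) = 90.00°
∠G(j6.5) = − (54.13° + 90.00°) = -144.13°

-144°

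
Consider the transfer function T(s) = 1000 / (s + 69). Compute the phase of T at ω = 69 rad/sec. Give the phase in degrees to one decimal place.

-45.0°

∠(j69 + 69) = arctan(69/69) = 45.00°
∠T(j69) = −45.00° = -45.00°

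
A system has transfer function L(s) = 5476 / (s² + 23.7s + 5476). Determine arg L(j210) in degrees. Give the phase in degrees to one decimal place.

∠[(j210)² + 23.7(j210) + 5476] = ∠[-38624 + j4977] = 172.66°
∠L(j210) = −172.66° = -172.66°

-172.7°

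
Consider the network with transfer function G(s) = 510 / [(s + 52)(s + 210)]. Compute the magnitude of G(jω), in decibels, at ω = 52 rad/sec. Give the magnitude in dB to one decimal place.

-29.9 dB

|j52 + 52| = √(52² + 52²) = 73.54
|j52 + 210| = √(52² + 210²) = 216.3
|G(j52)| = 510 / (73.54 × 216.3) = 0.032056
20 log₁₀(0.032056) = -29.88 dB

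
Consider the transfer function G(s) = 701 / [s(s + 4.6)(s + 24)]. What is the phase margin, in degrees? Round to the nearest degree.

35°

Gain crossover: |G(jω)| = 1 at ω ≈ 4.47 rad s⁻¹.
∠G(j4.47) = −90° − arctan(4.47/4.6) − arctan(4.47/24) ≈ -144.77°
PM = 180° + (-144.77°) = 35.23°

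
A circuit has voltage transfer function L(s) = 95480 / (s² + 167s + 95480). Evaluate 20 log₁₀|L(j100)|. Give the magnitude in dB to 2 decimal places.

|(j100)² + 167(j100) + 95480| = |85480 + j16700| = 8.71e+04
|L(j100)| = 95480 / 8.71e+04 = 1.0963
20 log₁₀(1.0963) = 0.798 dB

0.80 dB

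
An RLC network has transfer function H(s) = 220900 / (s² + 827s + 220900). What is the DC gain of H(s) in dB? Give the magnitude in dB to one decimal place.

0.0 dB

H(0) = 220900 / 220900 = 1
20 log₁₀(1) = 0.00 dB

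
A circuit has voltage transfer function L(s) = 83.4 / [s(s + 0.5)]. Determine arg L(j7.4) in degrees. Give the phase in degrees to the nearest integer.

∠(j7.4 + 0.5) = arctan(7.4/0.5) = 86.13°
∠(j7.4) = 90.00°
∠L(j7.4) = − (86.13° + 90.00°) = -176.13°

-176 deg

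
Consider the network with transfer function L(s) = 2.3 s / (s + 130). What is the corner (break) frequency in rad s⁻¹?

130 rad s⁻¹

The single real pole at s = −130 gives a corner at ω = 130 rad s⁻¹.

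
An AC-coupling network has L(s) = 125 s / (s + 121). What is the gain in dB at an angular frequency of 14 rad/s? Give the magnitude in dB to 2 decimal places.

|j14| = 14
|j14 + 121| = √(14² + 121²) = 121.8
|L(j14)| = 125 × 14 / 121.8 = 14.367
20 log₁₀(14.367) = 23.147 dB

23.15 dB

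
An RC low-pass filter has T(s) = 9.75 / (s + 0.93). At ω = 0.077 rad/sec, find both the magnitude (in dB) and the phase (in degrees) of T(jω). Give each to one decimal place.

|j0.077 + 0.93| = √(0.077² + 0.93²) = 0.9332
|T(j0.077)| = 9.75 / 0.9332 = 10.448
20 log₁₀(10.448) = 20.38 dB
∠(j0.077 + 0.93) = arctan(0.077/0.93) = 4.73°
∠T(j0.077) = −4.73° = -4.73°

|T| = 20.4 dB, ∠T = -4.7°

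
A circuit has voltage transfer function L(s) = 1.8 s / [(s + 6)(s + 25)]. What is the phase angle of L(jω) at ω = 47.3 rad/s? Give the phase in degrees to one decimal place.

-54.9 deg

∠(j47.3) = 90.00°
∠(j47.3 + 6) = arctan(47.3/6) = 82.77°
∠(j47.3 + 25) = arctan(47.3/25) = 62.14°
∠L(j47.3) = 90.00° − (82.77° + 62.14°) = -54.91°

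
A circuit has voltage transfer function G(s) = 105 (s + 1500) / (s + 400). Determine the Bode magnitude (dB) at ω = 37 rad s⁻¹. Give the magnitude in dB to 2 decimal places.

51.87 dB

|j37 + 1500| = √(37² + 1500²) = 1500
|j37 + 400| = √(37² + 400²) = 401.7
|G(j37)| = 105 × 1500 / 401.7 = 392.2
20 log₁₀(392.2) = 51.870 dB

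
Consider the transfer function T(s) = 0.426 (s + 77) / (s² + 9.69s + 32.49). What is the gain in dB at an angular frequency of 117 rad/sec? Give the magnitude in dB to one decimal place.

-47.2 dB

|j117 + 77| = √(117² + 77²) = 140.1
|(j117)² + 9.69(j117) + 32.49| = |-13657 + j1133.7| = 1.37e+04
|T(j117)| = 0.426 × 140.1 / 1.37e+04 = 0.0043542
20 log₁₀(0.0043542) = -47.22 dB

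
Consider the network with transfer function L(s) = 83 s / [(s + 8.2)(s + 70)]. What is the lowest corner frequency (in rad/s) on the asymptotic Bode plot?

Break frequencies occur at each pole and zero magnitude: 8.2 rad/s, 70 rad/s.
The lowest is 8.2 rad/s.

8.2 rad/s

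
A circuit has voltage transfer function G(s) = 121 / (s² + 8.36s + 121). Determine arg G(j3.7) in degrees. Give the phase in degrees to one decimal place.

∠[(j3.7)² + 8.36(j3.7) + 121] = ∠[107.31 + j30.932] = 16.08°
∠G(j3.7) = −16.08° = -16.08°

-16.1°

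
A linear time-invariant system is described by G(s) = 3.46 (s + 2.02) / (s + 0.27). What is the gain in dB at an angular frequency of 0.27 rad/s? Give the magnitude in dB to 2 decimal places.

25.33 dB

|j0.27 + 2.02| = √(0.27² + 2.02²) = 2.038
|j0.27 + 0.27| = √(0.27² + 0.27²) = 0.3818
|G(j0.27)| = 3.46 × 2.038 / 0.3818 = 18.467
20 log₁₀(18.467) = 25.328 dB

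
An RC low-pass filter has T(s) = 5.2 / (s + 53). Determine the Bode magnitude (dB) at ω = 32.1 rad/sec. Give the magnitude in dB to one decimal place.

-21.5 dB

|j32.1 + 53| = √(32.1² + 53²) = 61.96
|T(j32.1)| = 5.2 / 61.96 = 0.083921
20 log₁₀(0.083921) = -21.52 dB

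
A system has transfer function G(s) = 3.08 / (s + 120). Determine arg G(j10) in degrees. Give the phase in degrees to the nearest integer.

-5°

∠(j10 + 120) = arctan(10/120) = 4.76°
∠G(j10) = −4.76° = -4.76°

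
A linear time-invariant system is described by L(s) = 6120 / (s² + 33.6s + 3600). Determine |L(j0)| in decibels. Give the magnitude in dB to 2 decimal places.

L(0) = 6120 / 3600 = 1.7
20 log₁₀(1.7) = 4.609 dB

4.61 dB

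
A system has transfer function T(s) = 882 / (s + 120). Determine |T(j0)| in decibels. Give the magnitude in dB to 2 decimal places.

T(0) = 882 / 120 = 7.35
20 log₁₀(7.35) = 17.326 dB

17.33 dB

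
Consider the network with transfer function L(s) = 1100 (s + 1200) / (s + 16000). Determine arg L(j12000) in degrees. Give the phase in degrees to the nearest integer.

∠(j12000 + 1200) = arctan(12000/1200) = 84.29°
∠(j12000 + 16000) = arctan(12000/16000) = 36.87°
∠L(j12000) = 84.29° − 36.87° = 47.42°

47 deg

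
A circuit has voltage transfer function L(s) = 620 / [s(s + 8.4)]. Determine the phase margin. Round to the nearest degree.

19 deg

Gain crossover: |L(jω)| = 1 at ω ≈ 24.2 rad s⁻¹.
∠L(j24.2) = −90° − arctan(24.2/8.4) ≈ -160.86°
PM = 180° + (-160.86°) = 19.14°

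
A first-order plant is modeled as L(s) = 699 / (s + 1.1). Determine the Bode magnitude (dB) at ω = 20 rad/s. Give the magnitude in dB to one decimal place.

30.9 dB

|j20 + 1.1| = √(20² + 1.1²) = 20.03
|L(j20)| = 699 / 20.03 = 34.897
20 log₁₀(34.897) = 30.86 dB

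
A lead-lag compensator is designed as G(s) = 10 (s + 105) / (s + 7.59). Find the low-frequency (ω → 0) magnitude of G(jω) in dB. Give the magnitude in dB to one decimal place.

42.8 dB

G(0) = 10 × 105 / 7.59 = 138.34
20 log₁₀(138.34) = 42.82 dB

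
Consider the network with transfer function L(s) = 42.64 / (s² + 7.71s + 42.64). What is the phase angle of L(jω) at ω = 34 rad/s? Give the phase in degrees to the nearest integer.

∠[(j34)² + 7.71(j34) + 42.64] = ∠[-1113.4 + j262.14] = 166.75°
∠L(j34) = −166.75° = -166.75°

-167°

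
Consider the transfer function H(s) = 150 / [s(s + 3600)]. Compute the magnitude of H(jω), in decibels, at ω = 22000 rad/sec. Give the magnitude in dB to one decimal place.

|j22000 + 3600| = √(22000² + 3600²) = 2.229e+04
|j22000| = 2.2e+04
|H(j22000)| = 150 / (2.229e+04 × 2.2e+04) = 3.0585e-07
20 log₁₀(3.0585e-07) = -130.29 dB

-130.3 dB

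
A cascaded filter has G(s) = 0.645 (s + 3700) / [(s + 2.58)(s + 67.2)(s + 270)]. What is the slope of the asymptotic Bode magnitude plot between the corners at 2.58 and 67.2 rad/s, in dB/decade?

-20 dB/decade

In this band the factors already past their corner are: pole at 2.58; net slope = -20 dB/decade.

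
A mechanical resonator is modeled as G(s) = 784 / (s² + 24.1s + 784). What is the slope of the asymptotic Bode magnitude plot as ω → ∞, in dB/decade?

-40 dB/decade

With 0 zeros and 2 poles, the high-frequency asymptotic slope is 20 × (0 − 2) = -40 dB/decade.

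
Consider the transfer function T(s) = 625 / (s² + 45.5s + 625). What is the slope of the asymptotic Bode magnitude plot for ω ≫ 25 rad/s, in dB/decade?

With 0 zeros and 2 poles, the high-frequency asymptotic slope is 20 × (0 − 2) = -40 dB/decade.

-40 dB/decade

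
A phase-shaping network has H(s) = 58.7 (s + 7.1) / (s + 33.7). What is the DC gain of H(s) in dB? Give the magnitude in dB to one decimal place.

21.8 dB

H(0) = 58.7 × 7.1 / 33.7 = 12.367
20 log₁₀(12.367) = 21.85 dB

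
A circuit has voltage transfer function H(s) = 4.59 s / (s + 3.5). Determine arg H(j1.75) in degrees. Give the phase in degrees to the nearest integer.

∠(j1.75) = 90.00°
∠(j1.75 + 3.5) = arctan(1.75/3.5) = 26.57°
∠H(j1.75) = 90.00° − 26.57° = 63.43°

63 deg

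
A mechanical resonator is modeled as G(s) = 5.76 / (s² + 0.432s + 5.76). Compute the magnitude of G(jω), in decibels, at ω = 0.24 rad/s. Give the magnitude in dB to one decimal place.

0.1 dB

|(j0.24)² + 0.432(j0.24) + 5.76| = |5.7024 + j0.10368| = 5.703
|G(j0.24)| = 5.76 / 5.703 = 1.0099
20 log₁₀(1.0099) = 0.09 dB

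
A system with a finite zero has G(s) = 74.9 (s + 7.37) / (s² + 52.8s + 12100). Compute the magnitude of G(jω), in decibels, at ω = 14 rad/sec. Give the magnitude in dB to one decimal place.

-20.1 dB

|j14 + 7.37| = √(14² + 7.37²) = 15.82
|(j14)² + 52.8(j14) + 12100| = |11904 + j739.2| = 1.193e+04
|G(j14)| = 74.9 × 15.82 / 1.193e+04 = 0.099357
20 log₁₀(0.099357) = -20.06 dB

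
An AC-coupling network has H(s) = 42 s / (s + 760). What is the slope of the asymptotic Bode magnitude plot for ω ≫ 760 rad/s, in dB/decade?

0 dB/decade

With 1 zero and 1 pole, the high-frequency asymptotic slope is 20 × (1 − 1) = 0 dB/decade.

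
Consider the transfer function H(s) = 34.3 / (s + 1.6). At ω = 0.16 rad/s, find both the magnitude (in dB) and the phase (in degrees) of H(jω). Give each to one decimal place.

|H| = 26.6 dB, ∠H = -5.7 deg

|j0.16 + 1.6| = √(0.16² + 1.6²) = 1.608
|H(j0.16)| = 34.3 / 1.608 = 21.331
20 log₁₀(21.331) = 26.58 dB
∠(j0.16 + 1.6) = arctan(0.16/1.6) = 5.71°
∠H(j0.16) = −5.71° = -5.71°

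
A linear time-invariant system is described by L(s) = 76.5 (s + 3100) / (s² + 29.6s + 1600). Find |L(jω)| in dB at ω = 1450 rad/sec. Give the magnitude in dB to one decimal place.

-18.1 dB

|j1450 + 3100| = √(1450² + 3100²) = 3422
|(j1450)² + 29.6(j1450) + 1600| = |-2.1009e+06 + j42920| = 2.101e+06
|L(j1450)| = 76.5 × 3422 / 2.101e+06 = 0.12459
20 log₁₀(0.12459) = -18.09 dB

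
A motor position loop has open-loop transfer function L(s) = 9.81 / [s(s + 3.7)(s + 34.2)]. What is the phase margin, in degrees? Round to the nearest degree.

89 deg

Gain crossover: |L(jω)| = 1 at ω ≈ 0.0775 rad/s.
∠L(j0.0775) = −90° − arctan(0.0775/3.7) − arctan(0.0775/34.2) ≈ -91.33°
PM = 180° + (-91.33°) = 88.67°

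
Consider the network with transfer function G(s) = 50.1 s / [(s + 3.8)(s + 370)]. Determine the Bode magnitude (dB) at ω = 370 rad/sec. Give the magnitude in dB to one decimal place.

|j370| = 370
|j370 + 3.8| = √(370² + 3.8²) = 370
|j370 + 370| = √(370² + 370²) = 523.3
|G(j370)| = 50.1 × 370 / (370 × 523.3) = 0.095741
20 log₁₀(0.095741) = -20.38 dB

-20.4 dB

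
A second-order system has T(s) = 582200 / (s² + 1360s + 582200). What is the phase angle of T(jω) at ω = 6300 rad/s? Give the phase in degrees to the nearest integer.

-168°

∠[(j6300)² + 1360(j6300) + 582200] = ∠[-3.9108e+07 + j8.568e+06] = 167.64°
∠T(j6300) = −167.64° = -167.64°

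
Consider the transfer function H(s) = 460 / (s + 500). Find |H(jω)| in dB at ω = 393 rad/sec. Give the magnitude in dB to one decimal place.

-2.8 dB

|j393 + 500| = √(393² + 500²) = 636
|H(j393)| = 460 / 636 = 0.72331
20 log₁₀(0.72331) = -2.81 dB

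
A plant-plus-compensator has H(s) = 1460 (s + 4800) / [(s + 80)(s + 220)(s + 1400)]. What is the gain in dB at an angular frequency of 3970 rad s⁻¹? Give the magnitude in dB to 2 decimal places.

|j3970 + 4800| = √(3970² + 4800²) = 6229
|j3970 + 80| = √(3970² + 80²) = 3971
|j3970 + 220| = √(3970² + 220²) = 3976
|j3970 + 1400| = √(3970² + 1400²) = 4210
|H(j3970)| = 1460 × 6229 / (3971 × 3976 × 4210) = 0.00013683
20 log₁₀(0.00013683) = -77.276 dB

-77.28 dB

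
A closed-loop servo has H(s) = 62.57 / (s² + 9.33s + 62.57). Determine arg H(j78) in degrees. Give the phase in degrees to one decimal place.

-173.1°

∠[(j78)² + 9.33(j78) + 62.57] = ∠[-6021.4 + j727.74] = 173.11°
∠H(j78) = −173.11° = -173.11°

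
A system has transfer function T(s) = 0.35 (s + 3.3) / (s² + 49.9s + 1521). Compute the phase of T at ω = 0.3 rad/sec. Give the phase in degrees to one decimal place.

∠(j0.3 + 3.3) = arctan(0.3/3.3) = 5.19°
∠[(j0.3)² + 49.9(j0.3) + 1521] = ∠[1520.9 + j14.97] = 0.56°
∠T(j0.3) = 5.19° − 0.56° = 4.63°

4.6°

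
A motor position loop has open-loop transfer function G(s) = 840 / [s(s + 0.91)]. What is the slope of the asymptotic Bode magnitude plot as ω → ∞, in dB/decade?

-40 dB/decade

With 0 zeros and 2 poles, the high-frequency asymptotic slope is 20 × (0 − 2) = -40 dB/decade.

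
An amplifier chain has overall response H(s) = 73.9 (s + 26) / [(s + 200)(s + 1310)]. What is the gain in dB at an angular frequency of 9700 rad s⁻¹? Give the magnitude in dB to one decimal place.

-42.4 dB

|j9700 + 26| = √(9700² + 26²) = 9700
|j9700 + 200| = √(9700² + 200²) = 9702
|j9700 + 1310| = √(9700² + 1310²) = 9788
|H(j9700)| = 73.9 × 9700 / (9702 × 9788) = 0.0075484
20 log₁₀(0.0075484) = -42.44 dB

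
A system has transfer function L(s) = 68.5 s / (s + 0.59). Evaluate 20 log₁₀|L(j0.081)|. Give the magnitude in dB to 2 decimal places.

|j0.081| = 0.081
|j0.081 + 0.59| = √(0.081² + 0.59²) = 0.5955
|L(j0.081)| = 68.5 × 0.081 / 0.5955 = 9.3168
20 log₁₀(9.3168) = 19.385 dB

19.39 dB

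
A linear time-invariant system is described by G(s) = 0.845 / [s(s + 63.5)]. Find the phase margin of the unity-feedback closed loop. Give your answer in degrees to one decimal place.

90.0°

Gain crossover: |G(jω)| = 1 at ω ≈ 0.0133 rad s⁻¹.
∠G(j0.0133) = −90° − arctan(0.0133/63.5) ≈ -90.01°
PM = 180° + (-90.01°) = 89.99°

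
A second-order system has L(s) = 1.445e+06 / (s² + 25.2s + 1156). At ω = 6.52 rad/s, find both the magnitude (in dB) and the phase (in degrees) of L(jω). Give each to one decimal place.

|L| = 62.2 dB, ∠L = -8.4°

|(j6.52)² + 25.2(j6.52) + 1156| = |1113.5 + j164.3| = 1126
|L(j6.52)| = 1.445e+06 / 1126 = 1283.8
20 log₁₀(1283.8) = 62.17 dB
∠[(j6.52)² + 25.2(j6.52) + 1156] = ∠[1113.5 + j164.3] = 8.39°
∠L(j6.52) = −8.39° = -8.39°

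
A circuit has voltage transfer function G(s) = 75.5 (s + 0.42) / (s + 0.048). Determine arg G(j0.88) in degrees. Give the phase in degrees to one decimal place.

-22.4°

∠(j0.88 + 0.42) = arctan(0.88/0.42) = 64.49°
∠(j0.88 + 0.048) = arctan(0.88/0.048) = 86.88°
∠G(j0.88) = 64.49° − 86.88° = -22.39°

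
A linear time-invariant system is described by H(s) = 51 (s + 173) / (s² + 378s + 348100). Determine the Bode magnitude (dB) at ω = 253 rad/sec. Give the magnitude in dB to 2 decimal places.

|j253 + 173| = √(253² + 173²) = 306.5
|(j253)² + 378(j253) + 348100| = |2.8409e+05 + j95634| = 2.998e+05
|H(j253)| = 51 × 306.5 / 2.998e+05 = 0.052146
20 log₁₀(0.052146) = -25.656 dB

-25.66 dB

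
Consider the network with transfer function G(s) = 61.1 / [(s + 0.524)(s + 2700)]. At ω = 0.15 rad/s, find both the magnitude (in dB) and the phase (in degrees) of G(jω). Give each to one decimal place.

|G| = -27.6 dB, ∠G = -16.0°

|j0.15 + 0.524| = √(0.15² + 0.524²) = 0.545
|j0.15 + 2700| = √(0.15² + 2700²) = 2700
|G(j0.15)| = 61.1 / (0.545 × 2700) = 0.041519
20 log₁₀(0.041519) = -27.64 dB
∠(j0.15 + 0.524) = arctan(0.15/0.524) = 15.97°
∠(j0.15 + 2700) = arctan(0.15/2700) = 0.00°
∠G(j0.15) = − (15.97° + 0.00°) = -15.98°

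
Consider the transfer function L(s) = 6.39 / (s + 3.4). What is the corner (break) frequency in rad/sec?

3.4 rad/sec

The single real pole at s = −3.4 gives a corner at ω = 3.4 rad/sec.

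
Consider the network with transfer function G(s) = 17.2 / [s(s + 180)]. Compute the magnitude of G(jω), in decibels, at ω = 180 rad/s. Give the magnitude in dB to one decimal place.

-68.5 dB

|j180 + 180| = √(180² + 180²) = 254.6
|j180| = 180
|G(j180)| = 17.2 / (254.6 × 180) = 0.00037538
20 log₁₀(0.00037538) = -68.51 dB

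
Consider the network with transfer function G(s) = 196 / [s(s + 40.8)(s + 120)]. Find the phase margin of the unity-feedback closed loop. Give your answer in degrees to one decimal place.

89.9°

Gain crossover: |G(jω)| = 1 at ω ≈ 0.04 rad/s.
∠G(j0.04) = −90° − arctan(0.04/40.8) − arctan(0.04/120) ≈ -90.08°
PM = 180° + (-90.08°) = 89.92°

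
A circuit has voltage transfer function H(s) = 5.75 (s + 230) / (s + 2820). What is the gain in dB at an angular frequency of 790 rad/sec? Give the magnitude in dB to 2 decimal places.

4.17 dB

|j790 + 230| = √(790² + 230²) = 822.8
|j790 + 2820| = √(790² + 2820²) = 2929
|H(j790)| = 5.75 × 822.8 / 2929 = 1.6155
20 log₁₀(1.6155) = 4.166 dB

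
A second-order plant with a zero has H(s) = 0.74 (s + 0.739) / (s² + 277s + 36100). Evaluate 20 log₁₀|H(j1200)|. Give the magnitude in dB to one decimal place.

|j1200 + 0.739| = √(1200² + 0.739²) = 1200
|(j1200)² + 277(j1200) + 36100| = |-1.4039e+06 + j3.324e+05| = 1.443e+06
|H(j1200)| = 0.74 × 1200 / 1.443e+06 = 0.00061551
20 log₁₀(0.00061551) = -64.22 dB

-64.2 dB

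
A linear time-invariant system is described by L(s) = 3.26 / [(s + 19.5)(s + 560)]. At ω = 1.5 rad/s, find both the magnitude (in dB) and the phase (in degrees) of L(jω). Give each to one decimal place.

|L| = -70.5 dB, ∠L = -4.6°

|j1.5 + 19.5| = √(1.5² + 19.5²) = 19.56
|j1.5 + 560| = √(1.5² + 560²) = 560
|L(j1.5)| = 3.26 / (19.56 × 560) = 0.00029765
20 log₁₀(0.00029765) = -70.53 dB
∠(j1.5 + 19.5) = arctan(1.5/19.5) = 4.40°
∠(j1.5 + 560) = arctan(1.5/560) = 0.15°
∠L(j1.5) = − (4.40° + 0.15°) = -4.55°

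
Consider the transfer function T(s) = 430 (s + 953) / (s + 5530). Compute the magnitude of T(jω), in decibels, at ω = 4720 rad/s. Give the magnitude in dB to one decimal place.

49.1 dB

|j4720 + 953| = √(4720² + 953²) = 4815
|j4720 + 5530| = √(4720² + 5530²) = 7270
|T(j4720)| = 430 × 4815 / 7270 = 284.79
20 log₁₀(284.79) = 49.09 dB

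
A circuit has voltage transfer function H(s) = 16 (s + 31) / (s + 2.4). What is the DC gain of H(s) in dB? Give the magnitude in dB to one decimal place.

H(0) = 16 × 31 / 2.4 = 206.67
20 log₁₀(206.67) = 46.31 dB

46.3 dB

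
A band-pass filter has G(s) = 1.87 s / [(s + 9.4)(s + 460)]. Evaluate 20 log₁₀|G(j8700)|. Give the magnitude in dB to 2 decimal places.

|j8700| = 8700
|j8700 + 9.4| = √(8700² + 9.4²) = 8700
|j8700 + 460| = √(8700² + 460²) = 8712
|G(j8700)| = 1.87 × 8700 / (8700 × 8712) = 0.00021464
20 log₁₀(0.00021464) = -73.366 dB

-73.37 dB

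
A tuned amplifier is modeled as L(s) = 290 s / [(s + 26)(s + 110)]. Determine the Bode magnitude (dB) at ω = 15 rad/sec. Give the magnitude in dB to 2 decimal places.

2.31 dB

|j15| = 15
|j15 + 26| = √(15² + 26²) = 30.02
|j15 + 110| = √(15² + 110²) = 111
|L(j15)| = 290 × 15 / (30.02 × 111) = 1.3054
20 log₁₀(1.3054) = 2.315 dB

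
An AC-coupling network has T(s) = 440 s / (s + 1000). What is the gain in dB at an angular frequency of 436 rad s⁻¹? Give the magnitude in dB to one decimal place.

44.9 dB

|j436| = 436
|j436 + 1000| = √(436² + 1000²) = 1091
|T(j436)| = 440 × 436 / 1091 = 175.85
20 log₁₀(175.85) = 44.90 dB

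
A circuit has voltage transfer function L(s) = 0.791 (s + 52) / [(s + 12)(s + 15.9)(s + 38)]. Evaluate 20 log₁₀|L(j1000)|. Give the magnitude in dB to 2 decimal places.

|j1000 + 52| = √(1000² + 52²) = 1001
|j1000 + 12| = √(1000² + 12²) = 1000
|j1000 + 15.9| = √(1000² + 15.9²) = 1000
|j1000 + 38| = √(1000² + 38²) = 1001
|L(j1000)| = 0.791 × 1001 / (1000 × 1000 × 1001) = 7.9134e-07
20 log₁₀(7.9134e-07) = -122.033 dB

-122.03 dB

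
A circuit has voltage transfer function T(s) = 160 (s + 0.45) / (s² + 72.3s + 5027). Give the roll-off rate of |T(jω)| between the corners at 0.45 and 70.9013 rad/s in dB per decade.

20 dB/decade

In this band the factors already past their corner are: zero at 0.45; net slope = 20 dB/decade.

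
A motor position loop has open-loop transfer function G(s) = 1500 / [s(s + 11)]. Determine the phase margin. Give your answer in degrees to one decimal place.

16.2 deg

Gain crossover: |G(jω)| = 1 at ω ≈ 38 rad/s.
∠G(j38) = −90° − arctan(38/11) ≈ -163.84°
PM = 180° + (-163.84°) = 16.16°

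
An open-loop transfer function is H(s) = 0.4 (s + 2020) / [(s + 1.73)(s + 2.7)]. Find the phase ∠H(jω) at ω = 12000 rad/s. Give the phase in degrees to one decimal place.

-99.5°

∠(j12000 + 2020) = arctan(12000/2020) = 80.44°
∠(j12000 + 1.73) = arctan(12000/1.73) = 89.99°
∠(j12000 + 2.7) = arctan(12000/2.7) = 89.99°
∠H(j12000) = 80.44° − (89.99° + 89.99°) = -99.53°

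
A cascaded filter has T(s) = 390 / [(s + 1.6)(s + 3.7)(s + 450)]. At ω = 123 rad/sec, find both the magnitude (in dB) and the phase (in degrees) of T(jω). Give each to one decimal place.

|j123 + 1.6| = √(123² + 1.6²) = 123
|j123 + 3.7| = √(123² + 3.7²) = 123.1
|j123 + 450| = √(123² + 450²) = 466.5
|T(j123)| = 390 / (123 × 123.1 × 466.5) = 5.5228e-05
20 log₁₀(5.5228e-05) = -85.16 dB
∠(j123 + 1.6) = arctan(123/1.6) = 89.25°
∠(j123 + 3.7) = arctan(123/3.7) = 88.28°
∠(j123 + 450) = arctan(123/450) = 15.29°
∠T(j123) = − (89.25° + 88.28° + 15.29°) = -192.82°

|T| = -85.2 dB, ∠T = -192.8 deg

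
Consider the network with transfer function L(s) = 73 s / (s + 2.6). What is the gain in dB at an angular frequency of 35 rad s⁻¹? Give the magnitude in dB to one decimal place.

37.2 dB

|j35| = 35
|j35 + 2.6| = √(35² + 2.6²) = 35.1
|L(j35)| = 73 × 35 / 35.1 = 72.799
20 log₁₀(72.799) = 37.24 dB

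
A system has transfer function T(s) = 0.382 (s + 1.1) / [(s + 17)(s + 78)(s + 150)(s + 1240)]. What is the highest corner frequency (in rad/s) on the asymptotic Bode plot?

Break frequencies occur at each pole and zero magnitude: 1.1 rad/s, 17 rad/s, 78 rad/s, 150 rad/s, 1240 rad/s.
The highest is 1240 rad/s.

1240 rad/s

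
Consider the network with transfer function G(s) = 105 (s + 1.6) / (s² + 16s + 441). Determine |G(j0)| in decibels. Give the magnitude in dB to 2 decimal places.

G(0) = 105 × 1.6 / 441 = 0.38095
20 log₁₀(0.38095) = -8.383 dB

-8.38 dB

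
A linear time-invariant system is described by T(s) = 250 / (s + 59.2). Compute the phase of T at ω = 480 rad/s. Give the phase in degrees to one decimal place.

-83.0 deg

∠(j480 + 59.2) = arctan(480/59.2) = 82.97°
∠T(j480) = −82.97° = -82.97°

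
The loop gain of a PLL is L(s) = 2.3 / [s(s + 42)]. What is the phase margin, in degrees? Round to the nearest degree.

Gain crossover: |L(jω)| = 1 at ω ≈ 0.0548 rad/sec.
∠L(j0.0548) = −90° − arctan(0.0548/42) ≈ -90.07°
PM = 180° + (-90.07°) = 89.93°

90°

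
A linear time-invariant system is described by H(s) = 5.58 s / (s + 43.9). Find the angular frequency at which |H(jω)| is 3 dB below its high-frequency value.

For a single-pole high-pass, the −3 dB point is at the pole: ω = 43.9 rad s⁻¹.

43.9 rad s⁻¹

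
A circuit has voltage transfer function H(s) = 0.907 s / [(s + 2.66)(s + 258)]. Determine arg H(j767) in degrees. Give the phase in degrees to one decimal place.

∠(j767) = 90.00°
∠(j767 + 2.66) = arctan(767/2.66) = 89.80°
∠(j767 + 258) = arctan(767/258) = 71.41°
∠H(j767) = 90.00° − (89.80° + 71.41°) = -71.21°

-71.2°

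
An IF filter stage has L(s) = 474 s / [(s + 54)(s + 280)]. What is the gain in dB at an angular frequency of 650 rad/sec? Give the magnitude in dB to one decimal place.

|j650| = 650
|j650 + 54| = √(650² + 54²) = 652.2
|j650 + 280| = √(650² + 280²) = 707.7
|L(j650)| = 474 × 650 / (652.2 × 707.7) = 0.66744
20 log₁₀(0.66744) = -3.51 dB

-3.5 dB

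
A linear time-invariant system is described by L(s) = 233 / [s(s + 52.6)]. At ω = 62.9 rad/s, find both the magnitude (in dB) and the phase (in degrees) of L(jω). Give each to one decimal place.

|L| = -26.9 dB, ∠L = -140.1°

|j62.9 + 52.6| = √(62.9² + 52.6²) = 81.99
|j62.9| = 62.9
|L(j62.9)| = 233 / (81.99 × 62.9) = 0.045177
20 log₁₀(0.045177) = -26.90 dB
∠(j62.9 + 52.6) = arctan(62.9/52.6) = 50.10°
∠(j62.9) = 90.00°
∠L(j62.9) = − (50.10° + 90.00°) = -140.10°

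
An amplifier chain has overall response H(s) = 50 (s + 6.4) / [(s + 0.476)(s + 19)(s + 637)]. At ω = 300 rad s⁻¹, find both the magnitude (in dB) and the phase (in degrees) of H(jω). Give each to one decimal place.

|H| = -72.5 dB, ∠H = -112.7 deg

|j300 + 6.4| = √(300² + 6.4²) = 300.1
|j300 + 0.476| = √(300² + 0.476²) = 300
|j300 + 19| = √(300² + 19²) = 300.6
|j300 + 637| = √(300² + 637²) = 704.1
|H(j300)| = 50 × 300.1 / (300 × 300.6 × 704.1) = 0.00023629
20 log₁₀(0.00023629) = -72.53 dB
∠(j300 + 6.4) = arctan(300/6.4) = 88.78°
∠(j300 + 0.476) = arctan(300/0.476) = 89.91°
∠(j300 + 19) = arctan(300/19) = 86.38°
∠(j300 + 637) = arctan(300/637) = 25.22°
∠H(j300) = 88.78° − (89.91° + 86.38° + 25.22°) = -112.73°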